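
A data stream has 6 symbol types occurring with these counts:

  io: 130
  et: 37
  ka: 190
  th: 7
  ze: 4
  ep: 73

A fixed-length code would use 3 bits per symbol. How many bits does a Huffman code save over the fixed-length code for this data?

Fixed-length: 3 bits × 441 symbols = 1323 bits.
Huffman merges:
ze(4) + th(7) → 11
11 + et(37) → 48
48 + ep(73) → 121
121 + io(130) → 251
ka(190) + 251 → 441
Huffman total = 11 + 48 + 121 + 251 + 441 = 872 bits.
Saving = 1323 − 872 = 451 bits.

451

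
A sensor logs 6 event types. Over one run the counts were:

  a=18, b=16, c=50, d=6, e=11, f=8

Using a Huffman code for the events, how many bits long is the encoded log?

241

Build the Huffman tree bottom-up:
merge d(6) and f(8): 14
merge e(11) and 14: 25
merge b(16) and a(18): 34
merge 25 and 34: 59
merge c(50) and 59: 109
Each symbol's bit-cost is frequency × depth; summing gives 241 bits (equivalently 14 + 25 + 34 + 59 + 109).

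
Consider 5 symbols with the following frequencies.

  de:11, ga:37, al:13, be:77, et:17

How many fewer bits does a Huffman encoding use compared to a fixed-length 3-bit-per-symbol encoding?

Fixed-length: 3 bits × 155 symbols = 465 bits.
Huffman merges:
combine de(11), al(13) → 24
combine et(17), 24 → 41
combine ga(37), 41 → 78
combine be(77), 78 → 155
Huffman total = 24 + 41 + 78 + 155 = 298 bits.
Saving = 465 − 298 = 167 bits.

167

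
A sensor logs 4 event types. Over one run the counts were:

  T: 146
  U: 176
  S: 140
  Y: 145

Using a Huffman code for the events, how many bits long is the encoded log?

Build the Huffman tree bottom-up:
S(140) + Y(145) → 285
T(146) + U(176) → 322
285 + 322 → 607
Total encoded bits = sum of merged weights = 285 + 322 + 607 = 1214.

1214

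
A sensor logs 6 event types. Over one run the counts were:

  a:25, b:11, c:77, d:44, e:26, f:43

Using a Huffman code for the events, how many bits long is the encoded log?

Merge the two smallest weights repeatedly:
b(11) + a(25) → 36
e(26) + 36 → 62
f(43) + d(44) → 87
62 + c(77) → 139
87 + 139 → 226
Total encoded bits = sum of merged weights = 36 + 62 + 87 + 139 + 226 = 550.

550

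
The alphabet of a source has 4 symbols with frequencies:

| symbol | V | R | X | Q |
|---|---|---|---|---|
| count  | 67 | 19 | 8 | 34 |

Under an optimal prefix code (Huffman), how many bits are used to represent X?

Huffman merges, smallest pair first:
combine X(8), R(19) → 27
combine 27, Q(34) → 61
combine 61, V(67) → 128
The subtree containing X is merged 3 times, so code length = 3.

3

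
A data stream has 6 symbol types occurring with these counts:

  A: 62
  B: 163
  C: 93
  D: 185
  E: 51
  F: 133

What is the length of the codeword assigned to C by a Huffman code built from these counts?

Repeatedly merge the two smallest:
merge E(51) and A(62): 113
merge C(93) and 113: 206
merge F(133) and B(163): 296
merge D(185) and 206: 391
merge 296 and 391: 687
The subtree containing C is merged 3 times, so code length = 3.

3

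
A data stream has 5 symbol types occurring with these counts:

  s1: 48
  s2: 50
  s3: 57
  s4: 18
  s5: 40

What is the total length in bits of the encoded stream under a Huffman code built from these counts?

Merge the two smallest weights repeatedly:
combine s4(18), s5(40) → 58
combine s1(48), s2(50) → 98
combine s3(57), 58 → 115
combine 98, 115 → 213
Each symbol's bit-cost is frequency × depth; summing gives 484 bits (equivalently 58 + 98 + 115 + 213).

484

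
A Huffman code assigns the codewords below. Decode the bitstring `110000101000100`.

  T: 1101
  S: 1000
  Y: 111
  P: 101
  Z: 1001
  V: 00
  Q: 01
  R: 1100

Read left to right; each codeword is recognised as soon as it completes (prefix code):
  1100→R | 00→V | 101→P | 00→V | 01→Q | 00→V
Decoded message: RVPVQV

RVPVQV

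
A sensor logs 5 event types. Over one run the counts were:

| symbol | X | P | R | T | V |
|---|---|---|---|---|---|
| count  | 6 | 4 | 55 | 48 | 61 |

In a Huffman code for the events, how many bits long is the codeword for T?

3

Huffman merges, smallest pair first:
P(4) + X(6) → 10
10 + T(48) → 58
R(55) + 58 → 113
V(61) + 113 → 174
T sits 3 levels below the root, so its codeword is 3 bits.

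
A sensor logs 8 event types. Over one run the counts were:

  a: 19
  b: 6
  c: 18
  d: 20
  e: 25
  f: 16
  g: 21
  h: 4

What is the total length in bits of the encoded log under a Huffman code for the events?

Greedily combine the two least-frequent nodes:
merge h(4) and b(6): 10
merge 10 and f(16): 26
merge c(18) and a(19): 37
merge d(20) and g(21): 41
merge e(25) and 26: 51
merge 37 and 41: 78
merge 51 and 78: 129
Total encoded bits = sum of merged weights = 10 + 26 + 37 + 41 + 51 + 78 + 129 = 372.

372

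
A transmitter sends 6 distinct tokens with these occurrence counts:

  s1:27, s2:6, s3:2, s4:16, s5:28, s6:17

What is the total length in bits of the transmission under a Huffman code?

Greedily combine the two least-frequent nodes:
merge s3(2) and s2(6): 8
merge 8 and s4(16): 24
merge s6(17) and 24: 41
merge s1(27) and s5(28): 55
merge 41 and 55: 96
The encoded length is the sum of every internal node's weight: 8 + 24 + 41 + 55 + 96 = 224 bits.

224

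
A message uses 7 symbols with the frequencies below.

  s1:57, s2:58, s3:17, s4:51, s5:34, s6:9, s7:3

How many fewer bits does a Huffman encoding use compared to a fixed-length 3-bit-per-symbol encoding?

125

Fixed-length: 3 bits × 229 symbols = 687 bits.
Huffman merges:
merge s7(3) and s6(9): 12
merge 12 and s3(17): 29
merge 29 and s5(34): 63
merge s4(51) and s1(57): 108
merge s2(58) and 63: 121
merge 108 and 121: 229
Huffman total = 12 + 29 + 63 + 108 + 121 + 229 = 562 bits.
Saving = 687 − 562 = 125 bits.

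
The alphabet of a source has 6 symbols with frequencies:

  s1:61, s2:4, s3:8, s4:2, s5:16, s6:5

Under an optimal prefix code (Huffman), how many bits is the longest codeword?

5

Merge the two lowest-weight nodes at each step:
merge s4(2) and s2(4): 6
merge s6(5) and 6: 11
merge s3(8) and 11: 19
merge s5(16) and 19: 35
merge 35 and s1(61): 96
The first pair merged (s4, s2) ends up deepest, at depth 5.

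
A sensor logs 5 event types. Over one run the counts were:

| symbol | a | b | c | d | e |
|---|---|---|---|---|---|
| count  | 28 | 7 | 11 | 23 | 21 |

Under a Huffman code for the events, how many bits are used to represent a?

2

Repeatedly merge the two smallest:
merge b(7) and c(11): 18
merge 18 and e(21): 39
merge d(23) and a(28): 51
merge 39 and 51: 90
a sits 2 levels below the root, so its codeword is 2 bits.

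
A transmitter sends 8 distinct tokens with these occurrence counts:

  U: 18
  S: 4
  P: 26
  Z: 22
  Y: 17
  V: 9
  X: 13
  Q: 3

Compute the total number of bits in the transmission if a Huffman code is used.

Merge the two smallest weights repeatedly:
Q(3) + S(4) → 7
7 + V(9) → 16
X(13) + 16 → 29
Y(17) + U(18) → 35
Z(22) + P(26) → 48
29 + 35 → 64
48 + 64 → 112
Total encoded bits = sum of merged weights = 7 + 16 + 29 + 35 + 48 + 64 + 112 = 311.

311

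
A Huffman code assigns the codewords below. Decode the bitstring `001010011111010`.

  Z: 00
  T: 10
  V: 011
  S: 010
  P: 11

ZTTVPTT

Read left to right; each codeword is recognised as soon as it completes (prefix code):
  00→Z | 10→T | 10→T | 011→V | 11→P | 10→T | 10→T
Decoded message: ZTTVPTT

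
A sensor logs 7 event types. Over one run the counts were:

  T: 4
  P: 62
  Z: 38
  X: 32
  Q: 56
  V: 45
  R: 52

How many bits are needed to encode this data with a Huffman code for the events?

785

Greedily combine the two least-frequent nodes:
merge T(4) and X(32): 36
merge 36 and Z(38): 74
merge V(45) and R(52): 97
merge Q(56) and P(62): 118
merge 74 and 97: 171
merge 118 and 171: 289
The encoded length is the sum of every internal node's weight: 36 + 74 + 97 + 118 + 171 + 289 = 785 bits.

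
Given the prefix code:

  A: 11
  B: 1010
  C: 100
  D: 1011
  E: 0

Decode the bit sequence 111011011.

ADEA

Read left to right; each codeword is recognised as soon as it completes (prefix code):
  11→A | 1011→D | 0→E | 11→A
Decoded message: ADEA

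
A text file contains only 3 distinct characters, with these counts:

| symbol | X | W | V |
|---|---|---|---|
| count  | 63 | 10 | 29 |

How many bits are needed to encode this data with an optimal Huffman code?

141

Build the Huffman tree bottom-up:
merge W(10) and V(29): 39
merge 39 and X(63): 102
The encoded length is the sum of every internal node's weight: 39 + 102 = 141 bits.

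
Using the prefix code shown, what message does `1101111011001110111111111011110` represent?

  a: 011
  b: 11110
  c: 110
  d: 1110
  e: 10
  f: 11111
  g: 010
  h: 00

Read left to right; each codeword is recognised as soon as it completes (prefix code):
  110→c | 11110→b | 110→c | 011→a | 10→e | 11111→f | 11110→b | 11110→b
Decoded message: cbcaefbb

cbcaefbb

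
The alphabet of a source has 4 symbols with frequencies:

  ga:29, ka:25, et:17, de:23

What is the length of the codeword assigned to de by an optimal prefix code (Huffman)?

Huffman merges, smallest pair first:
merge et(17) and de(23): 40
merge ka(25) and ga(29): 54
merge 40 and 54: 94
The subtree containing de is merged 2 times, so code length = 2.

2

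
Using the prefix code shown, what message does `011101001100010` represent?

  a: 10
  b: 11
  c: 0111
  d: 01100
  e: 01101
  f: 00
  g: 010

Read left to right; each codeword is recognised as soon as it completes (prefix code):
  0111→c | 010→g | 01100→d | 010→g
Decoded message: cgdg

cgdg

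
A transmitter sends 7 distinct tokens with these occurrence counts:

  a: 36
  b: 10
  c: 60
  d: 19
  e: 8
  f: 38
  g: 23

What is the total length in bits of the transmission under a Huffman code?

502

Build the Huffman tree bottom-up:
combine e(8), b(10) → 18
combine 18, d(19) → 37
combine g(23), a(36) → 59
combine 37, f(38) → 75
combine 59, c(60) → 119
combine 75, 119 → 194
The encoded length is the sum of every internal node's weight: 18 + 37 + 59 + 75 + 119 + 194 = 502 bits.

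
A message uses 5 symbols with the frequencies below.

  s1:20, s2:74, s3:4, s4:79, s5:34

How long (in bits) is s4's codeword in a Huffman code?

Build the tree from the bottom:
merge s3(4) and s1(20): 24
merge 24 and s5(34): 58
merge 58 and s2(74): 132
merge s4(79) and 132: 211
s4 sits one level below the root: a 1-bit codeword.

1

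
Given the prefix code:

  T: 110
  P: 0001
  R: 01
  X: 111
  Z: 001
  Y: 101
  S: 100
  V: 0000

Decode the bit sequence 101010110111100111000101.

Read left to right; each codeword is recognised as soon as it completes (prefix code):
  101→Y | 01→R | 01→R | 101→Y | 111→X | 001→Z | 110→T | 001→Z | 01→R
Decoded message: YRRYXZTZR

YRRYXZTZR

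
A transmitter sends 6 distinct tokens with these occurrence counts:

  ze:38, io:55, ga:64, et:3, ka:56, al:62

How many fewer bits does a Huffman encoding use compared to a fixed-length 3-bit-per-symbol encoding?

Fixed-length: 3 bits × 278 symbols = 834 bits.
Huffman merges:
combine et(3), ze(38) → 41
combine 41, io(55) → 96
combine ka(56), al(62) → 118
combine ga(64), 96 → 160
combine 118, 160 → 278
Huffman total = 41 + 96 + 118 + 160 + 278 = 693 bits.
Saving = 834 − 693 = 141 bits.

141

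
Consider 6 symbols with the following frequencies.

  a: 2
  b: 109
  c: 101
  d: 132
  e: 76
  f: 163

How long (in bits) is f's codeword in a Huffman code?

Huffman merges, smallest pair first:
merge a(2) and e(76): 78
merge 78 and c(101): 179
merge b(109) and d(132): 241
merge f(163) and 179: 342
merge 241 and 342: 583
f sits 2 levels below the root, so its codeword is 2 bits.

2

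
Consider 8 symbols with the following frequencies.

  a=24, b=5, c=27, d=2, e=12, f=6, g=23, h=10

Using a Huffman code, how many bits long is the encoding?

Greedily combine the two least-frequent nodes:
combine d(2), b(5) → 7
combine f(6), 7 → 13
combine h(10), e(12) → 22
combine 13, 22 → 35
combine g(23), a(24) → 47
combine c(27), 35 → 62
combine 47, 62 → 109
Total encoded bits = sum of merged weights = 7 + 13 + 22 + 35 + 47 + 62 + 109 = 295.

295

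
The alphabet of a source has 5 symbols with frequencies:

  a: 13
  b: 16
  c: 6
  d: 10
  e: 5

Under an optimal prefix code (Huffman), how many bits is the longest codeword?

3

Merge the two lowest-weight nodes at each step:
merge e(5) and c(6): 11
merge d(10) and 11: 21
merge a(13) and b(16): 29
merge 21 and 29: 50
The first pair merged (e, c) ends up deepest, at depth 3.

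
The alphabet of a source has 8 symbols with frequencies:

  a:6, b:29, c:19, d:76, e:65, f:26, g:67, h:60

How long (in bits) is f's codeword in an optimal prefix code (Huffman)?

Build the tree from the bottom:
merge a(6) and c(19): 25
merge 25 and f(26): 51
merge b(29) and 51: 80
merge h(60) and e(65): 125
merge g(67) and d(76): 143
merge 80 and 125: 205
merge 143 and 205: 348
f's leaf is at depth 4, giving a 4-bit codeword.

4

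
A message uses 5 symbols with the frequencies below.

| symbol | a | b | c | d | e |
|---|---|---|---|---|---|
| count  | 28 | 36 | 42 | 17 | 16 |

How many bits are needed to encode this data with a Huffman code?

311

Build the Huffman tree bottom-up:
e(16) + d(17) → 33
a(28) + 33 → 61
b(36) + c(42) → 78
61 + 78 → 139
The encoded length is the sum of every internal node's weight: 33 + 61 + 78 + 139 = 311 bits.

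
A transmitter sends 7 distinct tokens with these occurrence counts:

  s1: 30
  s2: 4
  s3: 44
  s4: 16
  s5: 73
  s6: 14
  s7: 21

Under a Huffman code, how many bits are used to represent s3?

2

Huffman merges, smallest pair first:
merge s2(4) and s6(14): 18
merge s4(16) and 18: 34
merge s7(21) and s1(30): 51
merge 34 and s3(44): 78
merge 51 and s5(73): 124
merge 78 and 124: 202
The subtree containing s3 is merged 2 times, so code length = 2.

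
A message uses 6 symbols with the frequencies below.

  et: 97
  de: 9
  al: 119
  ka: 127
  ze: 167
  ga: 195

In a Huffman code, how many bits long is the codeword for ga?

Huffman merges, smallest pair first:
de(9) + et(97) → 106
106 + al(119) → 225
ka(127) + ze(167) → 294
ga(195) + 225 → 420
294 + 420 → 714
The subtree containing ga is merged 2 times, so code length = 2.

2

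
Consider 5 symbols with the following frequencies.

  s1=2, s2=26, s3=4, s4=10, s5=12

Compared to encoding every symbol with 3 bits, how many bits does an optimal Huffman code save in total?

58

Fixed-length: 3 bits × 54 symbols = 162 bits.
Huffman merges:
merge s1(2) and s3(4): 6
merge 6 and s4(10): 16
merge s5(12) and 16: 28
merge s2(26) and 28: 54
Huffman total = 6 + 16 + 28 + 54 = 104 bits.
Saving = 162 − 104 = 58 bits.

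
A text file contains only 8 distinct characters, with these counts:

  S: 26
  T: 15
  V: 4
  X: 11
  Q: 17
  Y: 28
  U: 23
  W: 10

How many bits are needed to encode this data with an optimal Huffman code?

Greedily combine the two least-frequent nodes:
combine V(4), W(10) → 14
combine X(11), 14 → 25
combine T(15), Q(17) → 32
combine U(23), 25 → 48
combine S(26), Y(28) → 54
combine 32, 48 → 80
combine 54, 80 → 134
Total encoded bits = sum of merged weights = 14 + 25 + 32 + 48 + 54 + 80 + 134 = 387.

387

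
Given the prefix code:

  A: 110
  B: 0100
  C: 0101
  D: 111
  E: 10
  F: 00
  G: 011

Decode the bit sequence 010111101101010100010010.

Read left to right; each codeword is recognised as soon as it completes (prefix code):
  0101→C | 111→D | 011→G | 0101→C | 0100→B | 0100→B | 10→E
Decoded message: CDGCBBE

CDGCBBE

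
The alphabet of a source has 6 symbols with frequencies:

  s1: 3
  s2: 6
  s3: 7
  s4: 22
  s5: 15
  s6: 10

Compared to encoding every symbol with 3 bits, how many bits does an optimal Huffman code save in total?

Fixed-length: 3 bits × 63 symbols = 189 bits.
Huffman merges:
combine s1(3), s2(6) → 9
combine s3(7), 9 → 16
combine s6(10), s5(15) → 25
combine 16, s4(22) → 38
combine 25, 38 → 63
Huffman total = 9 + 16 + 25 + 38 + 63 = 151 bits.
Saving = 189 − 151 = 38 bits.

38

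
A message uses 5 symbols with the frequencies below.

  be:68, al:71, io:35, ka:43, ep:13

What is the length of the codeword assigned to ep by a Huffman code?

3

Build the tree from the bottom:
ep(13) + io(35) → 48
ka(43) + 48 → 91
be(68) + al(71) → 139
91 + 139 → 230
ep's leaf is at depth 3, giving a 3-bit codeword.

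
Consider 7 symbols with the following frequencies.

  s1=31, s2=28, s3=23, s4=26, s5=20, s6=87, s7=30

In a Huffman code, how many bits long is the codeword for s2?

3

Build the tree from the bottom:
s5(20) + s3(23) → 43
s4(26) + s2(28) → 54
s7(30) + s1(31) → 61
43 + 54 → 97
61 + s6(87) → 148
97 + 148 → 245
s2 sits 3 levels below the root, so its codeword is 3 bits.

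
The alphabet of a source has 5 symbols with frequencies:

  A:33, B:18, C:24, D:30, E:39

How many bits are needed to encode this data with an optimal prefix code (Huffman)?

Greedily combine the two least-frequent nodes:
B(18) + C(24) → 42
D(30) + A(33) → 63
E(39) + 42 → 81
63 + 81 → 144
The encoded length is the sum of every internal node's weight: 42 + 63 + 81 + 144 = 330 bits.

330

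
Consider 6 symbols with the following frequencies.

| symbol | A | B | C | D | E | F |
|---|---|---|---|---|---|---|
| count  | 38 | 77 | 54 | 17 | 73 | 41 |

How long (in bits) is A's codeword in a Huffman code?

3

Repeatedly merge the two smallest:
D(17) + A(38) → 55
F(41) + C(54) → 95
55 + E(73) → 128
B(77) + 95 → 172
128 + 172 → 300
The subtree containing A is merged 3 times, so code length = 3.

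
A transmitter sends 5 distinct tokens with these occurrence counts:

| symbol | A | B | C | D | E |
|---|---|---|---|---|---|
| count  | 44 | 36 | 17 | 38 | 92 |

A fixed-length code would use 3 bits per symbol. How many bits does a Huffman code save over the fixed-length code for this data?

184

Fixed-length: 3 bits × 227 symbols = 681 bits.
Huffman merges:
C(17) + B(36) → 53
D(38) + A(44) → 82
53 + 82 → 135
E(92) + 135 → 227
Huffman total = 53 + 82 + 135 + 227 = 497 bits.
Saving = 681 − 497 = 184 bits.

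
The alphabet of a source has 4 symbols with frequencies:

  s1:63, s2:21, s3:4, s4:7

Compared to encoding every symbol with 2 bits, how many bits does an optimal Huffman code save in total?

Fixed-length: 2 bits × 95 symbols = 190 bits.
Huffman merges:
combine s3(4), s4(7) → 11
combine 11, s2(21) → 32
combine 32, s1(63) → 95
Huffman total = 11 + 32 + 95 = 138 bits.
Saving = 190 − 138 = 52 bits.

52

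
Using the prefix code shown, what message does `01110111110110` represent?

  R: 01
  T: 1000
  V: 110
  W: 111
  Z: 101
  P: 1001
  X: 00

RVWVV

Read left to right; each codeword is recognised as soon as it completes (prefix code):
  01→R | 110→V | 111→W | 110→V | 110→V
Decoded message: RVWVV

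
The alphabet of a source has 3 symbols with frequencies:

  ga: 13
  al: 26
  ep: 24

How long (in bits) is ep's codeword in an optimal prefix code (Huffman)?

2

Huffman merges, smallest pair first:
merge ga(13) and ep(24): 37
merge al(26) and 37: 63
ep sits 2 levels below the root, so its codeword is 2 bits.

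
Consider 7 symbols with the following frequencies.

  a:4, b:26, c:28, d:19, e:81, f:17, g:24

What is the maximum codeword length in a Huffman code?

Merge the two lowest-weight nodes at each step:
combine a(4), f(17) → 21
combine d(19), 21 → 40
combine g(24), b(26) → 50
combine c(28), 40 → 68
combine 50, 68 → 118
combine e(81), 118 → 199
The first pair merged (a, f) ends up deepest, at depth 5.

5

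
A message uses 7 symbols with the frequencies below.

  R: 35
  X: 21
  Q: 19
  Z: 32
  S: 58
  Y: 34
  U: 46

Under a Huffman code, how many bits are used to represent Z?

Build the tree from the bottom:
merge Q(19) and X(21): 40
merge Z(32) and Y(34): 66
merge R(35) and 40: 75
merge U(46) and S(58): 104
merge 66 and 75: 141
merge 104 and 141: 245
Z sits 3 levels below the root, so its codeword is 3 bits.

3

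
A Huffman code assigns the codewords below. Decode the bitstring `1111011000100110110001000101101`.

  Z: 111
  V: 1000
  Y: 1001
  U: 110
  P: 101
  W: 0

Read left to right; each codeword is recognised as soon as it completes (prefix code):
  111→Z | 101→P | 1000→V | 1001→Y | 101→P | 1000→V | 1000→V | 101→P | 101→P
Decoded message: ZPVYPVVPP

ZPVYPVVPP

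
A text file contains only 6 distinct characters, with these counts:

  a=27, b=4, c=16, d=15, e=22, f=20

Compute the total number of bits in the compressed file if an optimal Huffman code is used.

Build the Huffman tree bottom-up:
combine b(4), d(15) → 19
combine c(16), 19 → 35
combine f(20), e(22) → 42
combine a(27), 35 → 62
combine 42, 62 → 104
The encoded length is the sum of every internal node's weight: 19 + 35 + 42 + 62 + 104 = 262 bits.

262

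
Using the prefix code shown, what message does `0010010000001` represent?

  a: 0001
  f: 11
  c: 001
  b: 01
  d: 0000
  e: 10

ccdc

Read left to right; each codeword is recognised as soon as it completes (prefix code):
  001→c | 001→c | 0000→d | 001→c
Decoded message: ccdc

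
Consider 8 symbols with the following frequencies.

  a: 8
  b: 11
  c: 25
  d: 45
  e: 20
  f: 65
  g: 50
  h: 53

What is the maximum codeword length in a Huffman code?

5

Merge the two lowest-weight nodes at each step:
merge a(8) and b(11): 19
merge 19 and e(20): 39
merge c(25) and 39: 64
merge d(45) and g(50): 95
merge h(53) and 64: 117
merge f(65) and 95: 160
merge 117 and 160: 277
The first pair merged (a, b) ends up deepest, at depth 5.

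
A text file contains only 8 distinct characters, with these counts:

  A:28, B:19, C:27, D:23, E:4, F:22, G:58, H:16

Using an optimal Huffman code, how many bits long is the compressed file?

Merge the two smallest weights repeatedly:
merge E(4) and H(16): 20
merge B(19) and 20: 39
merge F(22) and D(23): 45
merge C(27) and A(28): 55
merge 39 and 45: 84
merge 55 and G(58): 113
merge 84 and 113: 197
The encoded length is the sum of every internal node's weight: 20 + 39 + 45 + 55 + 84 + 113 + 197 = 553 bits.

553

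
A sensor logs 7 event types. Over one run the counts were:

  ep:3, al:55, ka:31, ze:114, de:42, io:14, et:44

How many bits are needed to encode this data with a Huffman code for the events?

746

Merge the two smallest weights repeatedly:
ep(3) + io(14) → 17
17 + ka(31) → 48
de(42) + et(44) → 86
48 + al(55) → 103
86 + 103 → 189
ze(114) + 189 → 303
Total encoded bits = sum of merged weights = 17 + 48 + 86 + 103 + 189 + 303 = 746.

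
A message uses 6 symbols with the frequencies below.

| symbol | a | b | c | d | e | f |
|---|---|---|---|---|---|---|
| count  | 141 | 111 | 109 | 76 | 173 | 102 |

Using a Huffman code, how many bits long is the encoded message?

Merge the two smallest weights repeatedly:
merge d(76) and f(102): 178
merge c(109) and b(111): 220
merge a(141) and e(173): 314
merge 178 and 220: 398
merge 314 and 398: 712
Total encoded bits = sum of merged weights = 178 + 220 + 314 + 398 + 712 = 1822.

1822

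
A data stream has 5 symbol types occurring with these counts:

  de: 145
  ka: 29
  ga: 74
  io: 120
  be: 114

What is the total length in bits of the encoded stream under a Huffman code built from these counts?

1067

Merge the two smallest weights repeatedly:
combine ka(29), ga(74) → 103
combine 103, be(114) → 217
combine io(120), de(145) → 265
combine 217, 265 → 482
The encoded length is the sum of every internal node's weight: 103 + 217 + 265 + 482 = 1067 bits.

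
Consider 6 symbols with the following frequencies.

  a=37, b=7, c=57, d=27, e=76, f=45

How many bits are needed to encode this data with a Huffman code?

603

Merge the two smallest weights repeatedly:
combine b(7), d(27) → 34
combine 34, a(37) → 71
combine f(45), c(57) → 102
combine 71, e(76) → 147
combine 102, 147 → 249
Total encoded bits = sum of merged weights = 34 + 71 + 102 + 147 + 249 = 603.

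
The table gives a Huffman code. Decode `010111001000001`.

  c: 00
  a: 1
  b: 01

Read left to right; each codeword is recognised as soon as it completes (prefix code):
  01→b | 01→b | 1→a | 1→a | 00→c | 1→a | 00→c | 00→c | 01→b
Decoded message: bbaacaccb

bbaacaccb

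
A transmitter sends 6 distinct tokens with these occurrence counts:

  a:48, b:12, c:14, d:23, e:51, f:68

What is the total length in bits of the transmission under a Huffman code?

507

Build the Huffman tree bottom-up:
b(12) + c(14) → 26
d(23) + 26 → 49
a(48) + 49 → 97
e(51) + f(68) → 119
97 + 119 → 216
The encoded length is the sum of every internal node's weight: 26 + 49 + 97 + 119 + 216 = 507 bits.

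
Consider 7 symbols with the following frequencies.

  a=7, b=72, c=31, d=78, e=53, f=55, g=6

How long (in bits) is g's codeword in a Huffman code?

Repeatedly merge the two smallest:
merge g(6) and a(7): 13
merge 13 and c(31): 44
merge 44 and e(53): 97
merge f(55) and b(72): 127
merge d(78) and 97: 175
merge 127 and 175: 302
g sits 5 levels below the root, so its codeword is 5 bits.

5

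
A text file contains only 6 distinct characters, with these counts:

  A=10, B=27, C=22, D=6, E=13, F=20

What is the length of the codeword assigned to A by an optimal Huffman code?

Repeatedly merge the two smallest:
combine D(6), A(10) → 16
combine E(13), 16 → 29
combine F(20), C(22) → 42
combine B(27), 29 → 56
combine 42, 56 → 98
The subtree containing A is merged 4 times, so code length = 4.

4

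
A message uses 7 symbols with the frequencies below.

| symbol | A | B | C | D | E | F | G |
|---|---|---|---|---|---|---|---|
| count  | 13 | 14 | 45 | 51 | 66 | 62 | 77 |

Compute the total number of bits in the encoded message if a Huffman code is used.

Greedily combine the two least-frequent nodes:
A(13) + B(14) → 27
27 + C(45) → 72
D(51) + F(62) → 113
E(66) + 72 → 138
G(77) + 113 → 190
138 + 190 → 328
Total encoded bits = sum of merged weights = 27 + 72 + 113 + 138 + 190 + 328 = 868.

868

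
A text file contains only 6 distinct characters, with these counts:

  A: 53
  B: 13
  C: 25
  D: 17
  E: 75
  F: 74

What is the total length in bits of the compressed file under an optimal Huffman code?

Build the Huffman tree bottom-up:
B(13) + D(17) → 30
C(25) + 30 → 55
A(53) + 55 → 108
F(74) + E(75) → 149
108 + 149 → 257
Each symbol's bit-cost is frequency × depth; summing gives 599 bits (equivalently 30 + 55 + 108 + 149 + 257).

599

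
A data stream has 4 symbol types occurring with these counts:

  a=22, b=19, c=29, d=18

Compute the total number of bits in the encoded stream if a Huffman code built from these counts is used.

176

Greedily combine the two least-frequent nodes:
merge d(18) and b(19): 37
merge a(22) and c(29): 51
merge 37 and 51: 88
Each symbol's bit-cost is frequency × depth; summing gives 176 bits (equivalently 37 + 51 + 88).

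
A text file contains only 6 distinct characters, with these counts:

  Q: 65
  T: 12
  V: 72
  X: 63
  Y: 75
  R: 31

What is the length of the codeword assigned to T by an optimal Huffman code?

Build the tree from the bottom:
T(12) + R(31) → 43
43 + X(63) → 106
Q(65) + V(72) → 137
Y(75) + 106 → 181
137 + 181 → 318
The subtree containing T is merged 4 times, so code length = 4.

4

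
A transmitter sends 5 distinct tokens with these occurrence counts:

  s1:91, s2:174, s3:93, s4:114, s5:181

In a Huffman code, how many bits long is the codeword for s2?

2

Build the tree from the bottom:
combine s1(91), s3(93) → 184
combine s4(114), s2(174) → 288
combine s5(181), 184 → 365
combine 288, 365 → 653
s2's leaf is at depth 2, giving a 2-bit codeword.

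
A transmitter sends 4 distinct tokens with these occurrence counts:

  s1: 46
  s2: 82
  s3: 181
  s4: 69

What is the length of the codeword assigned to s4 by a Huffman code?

3

Build the tree from the bottom:
merge s1(46) and s4(69): 115
merge s2(82) and 115: 197
merge s3(181) and 197: 378
s4 sits 3 levels below the root, so its codeword is 3 bits.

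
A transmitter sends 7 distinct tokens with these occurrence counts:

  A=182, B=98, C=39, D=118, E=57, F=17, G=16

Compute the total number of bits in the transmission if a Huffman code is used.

Build the Huffman tree bottom-up:
merge G(16) and F(17): 33
merge 33 and C(39): 72
merge E(57) and 72: 129
merge B(98) and D(118): 216
merge 129 and A(182): 311
merge 216 and 311: 527
The encoded length is the sum of every internal node's weight: 33 + 72 + 129 + 216 + 311 + 527 = 1288 bits.

1288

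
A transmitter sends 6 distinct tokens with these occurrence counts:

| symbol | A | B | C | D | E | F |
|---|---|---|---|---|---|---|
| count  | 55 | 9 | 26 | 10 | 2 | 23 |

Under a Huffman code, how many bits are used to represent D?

4

Build the tree from the bottom:
merge E(2) and B(9): 11
merge D(10) and 11: 21
merge 21 and F(23): 44
merge C(26) and 44: 70
merge A(55) and 70: 125
D's leaf is at depth 4, giving a 4-bit codeword.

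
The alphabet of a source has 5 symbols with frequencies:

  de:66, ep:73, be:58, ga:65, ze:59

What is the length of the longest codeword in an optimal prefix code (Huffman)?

3

Merge the two lowest-weight nodes at each step:
combine be(58), ze(59) → 117
combine ga(65), de(66) → 131
combine ep(73), 117 → 190
combine 131, 190 → 321
The rarest symbols sit at the bottom; the longest codeword is 3 bits.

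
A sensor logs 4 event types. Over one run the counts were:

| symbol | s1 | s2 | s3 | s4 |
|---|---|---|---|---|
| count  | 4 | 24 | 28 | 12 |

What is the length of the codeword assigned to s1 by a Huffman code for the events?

3

Huffman merges, smallest pair first:
combine s1(4), s4(12) → 16
combine 16, s2(24) → 40
combine s3(28), 40 → 68
s1 sits 3 levels below the root, so its codeword is 3 bits.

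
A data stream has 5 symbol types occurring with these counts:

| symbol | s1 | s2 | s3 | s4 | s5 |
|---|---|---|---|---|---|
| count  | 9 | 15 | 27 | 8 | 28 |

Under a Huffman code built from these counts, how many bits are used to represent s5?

Huffman merges, smallest pair first:
merge s4(8) and s1(9): 17
merge s2(15) and 17: 32
merge s3(27) and s5(28): 55
merge 32 and 55: 87
s5's leaf is at depth 2, giving a 2-bit codeword.

2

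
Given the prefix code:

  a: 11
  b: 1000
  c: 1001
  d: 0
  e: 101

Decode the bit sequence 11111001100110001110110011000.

aaccbaecb

Read left to right; each codeword is recognised as soon as it completes (prefix code):
  11→a | 11→a | 1001→c | 1001→c | 1000→b | 11→a | 101→e | 1001→c | 1000→b
Decoded message: aaccbaecb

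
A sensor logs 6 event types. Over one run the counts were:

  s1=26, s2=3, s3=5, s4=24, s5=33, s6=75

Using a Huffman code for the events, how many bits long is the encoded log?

Greedily combine the two least-frequent nodes:
merge s2(3) and s3(5): 8
merge 8 and s4(24): 32
merge s1(26) and 32: 58
merge s5(33) and 58: 91
merge s6(75) and 91: 166
Total encoded bits = sum of merged weights = 8 + 32 + 58 + 91 + 166 = 355.

355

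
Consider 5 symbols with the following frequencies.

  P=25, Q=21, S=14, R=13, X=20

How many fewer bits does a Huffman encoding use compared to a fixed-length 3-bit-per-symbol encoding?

Fixed-length: 3 bits × 93 symbols = 279 bits.
Huffman merges:
merge R(13) and S(14): 27
merge X(20) and Q(21): 41
merge P(25) and 27: 52
merge 41 and 52: 93
Huffman total = 27 + 41 + 52 + 93 = 213 bits.
Saving = 279 − 213 = 66 bits.

66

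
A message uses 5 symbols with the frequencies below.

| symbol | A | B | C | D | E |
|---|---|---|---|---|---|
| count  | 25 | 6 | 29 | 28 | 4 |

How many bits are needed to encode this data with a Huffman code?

Build the Huffman tree bottom-up:
E(4) + B(6) → 10
10 + A(25) → 35
D(28) + C(29) → 57
35 + 57 → 92
The encoded length is the sum of every internal node's weight: 10 + 35 + 57 + 92 = 194 bits.

194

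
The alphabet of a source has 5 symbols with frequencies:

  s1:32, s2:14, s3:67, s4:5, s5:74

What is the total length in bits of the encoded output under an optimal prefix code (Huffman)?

Merge the two smallest weights repeatedly:
combine s4(5), s2(14) → 19
combine 19, s1(32) → 51
combine 51, s3(67) → 118
combine s5(74), 118 → 192
Each symbol's bit-cost is frequency × depth; summing gives 380 bits (equivalently 19 + 51 + 118 + 192).

380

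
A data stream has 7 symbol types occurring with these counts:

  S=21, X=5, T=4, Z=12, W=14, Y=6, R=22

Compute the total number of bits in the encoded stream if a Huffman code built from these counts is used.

218

Build the Huffman tree bottom-up:
merge T(4) and X(5): 9
merge Y(6) and 9: 15
merge Z(12) and W(14): 26
merge 15 and S(21): 36
merge R(22) and 26: 48
merge 36 and 48: 84
Total encoded bits = sum of merged weights = 9 + 15 + 26 + 36 + 48 + 84 = 218.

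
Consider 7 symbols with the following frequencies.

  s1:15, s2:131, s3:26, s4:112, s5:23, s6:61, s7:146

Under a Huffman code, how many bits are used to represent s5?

Huffman merges, smallest pair first:
merge s1(15) and s5(23): 38
merge s3(26) and 38: 64
merge s6(61) and 64: 125
merge s4(112) and 125: 237
merge s2(131) and s7(146): 277
merge 237 and 277: 514
s5's leaf is at depth 5, giving a 5-bit codeword.

5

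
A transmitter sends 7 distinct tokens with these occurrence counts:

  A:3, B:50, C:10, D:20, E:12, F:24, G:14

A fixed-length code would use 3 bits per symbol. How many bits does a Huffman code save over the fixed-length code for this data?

Fixed-length: 3 bits × 133 symbols = 399 bits.
Huffman merges:
A(3) + C(10) → 13
E(12) + 13 → 25
G(14) + D(20) → 34
F(24) + 25 → 49
34 + 49 → 83
B(50) + 83 → 133
Huffman total = 13 + 25 + 34 + 49 + 83 + 133 = 337 bits.
Saving = 399 − 337 = 62 bits.

62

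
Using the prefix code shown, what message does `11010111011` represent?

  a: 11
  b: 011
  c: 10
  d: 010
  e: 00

Read left to right; each codeword is recognised as soon as it completes (prefix code):
  11→a | 010→d | 11→a | 10→c | 11→a
Decoded message: adaca

adaca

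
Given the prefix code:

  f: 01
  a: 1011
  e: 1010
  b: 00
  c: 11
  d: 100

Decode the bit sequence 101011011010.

ecfe

Read left to right; each codeword is recognised as soon as it completes (prefix code):
  1010→e | 11→c | 01→f | 1010→e
Decoded message: ecfe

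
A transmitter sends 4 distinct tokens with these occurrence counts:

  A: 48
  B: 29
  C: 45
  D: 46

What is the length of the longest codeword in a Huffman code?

Merge the two lowest-weight nodes at each step:
B(29) + C(45) → 74
D(46) + A(48) → 94
74 + 94 → 168
The rarest symbols sit at the bottom; the longest codeword is 2 bits.

2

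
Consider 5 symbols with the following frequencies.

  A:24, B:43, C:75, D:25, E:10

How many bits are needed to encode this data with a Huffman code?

Greedily combine the two least-frequent nodes:
E(10) + A(24) → 34
D(25) + 34 → 59
B(43) + 59 → 102
C(75) + 102 → 177
Each symbol's bit-cost is frequency × depth; summing gives 372 bits (equivalently 34 + 59 + 102 + 177).

372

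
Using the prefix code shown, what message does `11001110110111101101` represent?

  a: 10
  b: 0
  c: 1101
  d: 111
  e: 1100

edbcdbc

Read left to right; each codeword is recognised as soon as it completes (prefix code):
  1100→e | 111→d | 0→b | 1101→c | 111→d | 0→b | 1101→c
Decoded message: edbcdbc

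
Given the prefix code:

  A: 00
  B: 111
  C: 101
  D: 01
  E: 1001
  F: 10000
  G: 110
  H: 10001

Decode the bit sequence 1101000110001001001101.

GHHAEC

Read left to right; each codeword is recognised as soon as it completes (prefix code):
  110→G | 10001→H | 10001→H | 00→A | 1001→E | 101→C
Decoded message: GHHAEC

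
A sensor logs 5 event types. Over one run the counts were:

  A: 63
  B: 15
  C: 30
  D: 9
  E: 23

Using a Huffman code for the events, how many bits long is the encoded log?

Greedily combine the two least-frequent nodes:
D(9) + B(15) → 24
E(23) + 24 → 47
C(30) + 47 → 77
A(63) + 77 → 140
The encoded length is the sum of every internal node's weight: 24 + 47 + 77 + 140 = 288 bits.

288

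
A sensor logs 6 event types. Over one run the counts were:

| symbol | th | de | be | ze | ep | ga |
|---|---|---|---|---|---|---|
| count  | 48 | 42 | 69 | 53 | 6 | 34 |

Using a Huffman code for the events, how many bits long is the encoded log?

626

Greedily combine the two least-frequent nodes:
combine ep(6), ga(34) → 40
combine 40, de(42) → 82
combine th(48), ze(53) → 101
combine be(69), 82 → 151
combine 101, 151 → 252
Total encoded bits = sum of merged weights = 40 + 82 + 101 + 151 + 252 = 626.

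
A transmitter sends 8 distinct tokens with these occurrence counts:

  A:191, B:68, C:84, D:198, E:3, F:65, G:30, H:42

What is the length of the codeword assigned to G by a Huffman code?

Repeatedly merge the two smallest:
E(3) + G(30) → 33
33 + H(42) → 75
F(65) + B(68) → 133
75 + C(84) → 159
133 + 159 → 292
A(191) + D(198) → 389
292 + 389 → 681
The subtree containing G is merged 5 times, so code length = 5.

5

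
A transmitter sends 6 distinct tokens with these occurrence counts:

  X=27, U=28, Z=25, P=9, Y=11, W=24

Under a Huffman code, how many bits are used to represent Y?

4

Build the tree from the bottom:
P(9) + Y(11) → 20
20 + W(24) → 44
Z(25) + X(27) → 52
U(28) + 44 → 72
52 + 72 → 124
Y's leaf is at depth 4, giving a 4-bit codeword.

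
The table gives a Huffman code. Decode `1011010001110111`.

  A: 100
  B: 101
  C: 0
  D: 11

Read left to right; each codeword is recognised as soon as it completes (prefix code):
  101→B | 101→B | 0→C | 0→C | 0→C | 11→D | 101→B | 11→D
Decoded message: BBCCCDBD

BBCCCDBD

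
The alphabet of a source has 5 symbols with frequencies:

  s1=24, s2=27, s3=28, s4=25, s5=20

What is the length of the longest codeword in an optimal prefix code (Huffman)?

3

Merge the two lowest-weight nodes at each step:
s5(20) + s1(24) → 44
s4(25) + s2(27) → 52
s3(28) + 44 → 72
52 + 72 → 124
The first pair merged (s5, s1) ends up deepest, at depth 3.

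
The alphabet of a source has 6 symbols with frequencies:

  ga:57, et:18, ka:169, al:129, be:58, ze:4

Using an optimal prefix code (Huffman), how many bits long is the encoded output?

Merge the two smallest weights repeatedly:
merge ze(4) and et(18): 22
merge 22 and ga(57): 79
merge be(58) and 79: 137
merge al(129) and 137: 266
merge ka(169) and 266: 435
The encoded length is the sum of every internal node's weight: 22 + 79 + 137 + 266 + 435 = 939 bits.

939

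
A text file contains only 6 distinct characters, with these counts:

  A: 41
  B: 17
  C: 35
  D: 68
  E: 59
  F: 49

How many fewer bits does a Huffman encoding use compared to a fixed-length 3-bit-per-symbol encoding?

Fixed-length: 3 bits × 269 symbols = 807 bits.
Huffman merges:
B(17) + C(35) → 52
A(41) + F(49) → 90
52 + E(59) → 111
D(68) + 90 → 158
111 + 158 → 269
Huffman total = 52 + 90 + 111 + 158 + 269 = 680 bits.
Saving = 807 − 680 = 127 bits.

127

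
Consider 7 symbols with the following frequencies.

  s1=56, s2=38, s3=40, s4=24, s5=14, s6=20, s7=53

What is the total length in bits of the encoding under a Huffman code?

660

Build the Huffman tree bottom-up:
combine s5(14), s6(20) → 34
combine s4(24), 34 → 58
combine s2(38), s3(40) → 78
combine s7(53), s1(56) → 109
combine 58, 78 → 136
combine 109, 136 → 245
Each symbol's bit-cost is frequency × depth; summing gives 660 bits (equivalently 34 + 58 + 78 + 109 + 136 + 245).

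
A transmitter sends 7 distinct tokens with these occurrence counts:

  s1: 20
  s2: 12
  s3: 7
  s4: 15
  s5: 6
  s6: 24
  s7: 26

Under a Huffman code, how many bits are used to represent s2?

Build the tree from the bottom:
s5(6) + s3(7) → 13
s2(12) + 13 → 25
s4(15) + s1(20) → 35
s6(24) + 25 → 49
s7(26) + 35 → 61
49 + 61 → 110
s2 sits 3 levels below the root, so its codeword is 3 bits.

3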